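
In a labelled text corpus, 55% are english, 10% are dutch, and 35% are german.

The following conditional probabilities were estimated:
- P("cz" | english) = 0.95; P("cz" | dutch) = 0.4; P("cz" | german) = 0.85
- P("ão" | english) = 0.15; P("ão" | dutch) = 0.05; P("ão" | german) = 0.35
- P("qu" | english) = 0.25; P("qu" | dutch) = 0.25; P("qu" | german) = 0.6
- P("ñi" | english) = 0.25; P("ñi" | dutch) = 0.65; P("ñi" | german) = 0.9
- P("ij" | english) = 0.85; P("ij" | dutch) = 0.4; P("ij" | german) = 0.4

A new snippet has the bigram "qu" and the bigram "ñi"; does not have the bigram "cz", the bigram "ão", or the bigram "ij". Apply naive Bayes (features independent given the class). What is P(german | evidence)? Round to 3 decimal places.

0.657

english: 0.55 × (1−0.95) × (1−0.15) × 0.25 × 0.25 × (1−0.85) = 0.000219140625
dutch: 0.1 × (1−0.4) × (1−0.05) × 0.25 × 0.65 × (1−0.4) = 0.0055575
german: 0.35 × (1−0.85) × (1−0.35) × 0.6 × 0.9 × (1−0.4) = 0.0110565
P(german | x) = 0.0110565 / 0.016833140625 ≈ 0.657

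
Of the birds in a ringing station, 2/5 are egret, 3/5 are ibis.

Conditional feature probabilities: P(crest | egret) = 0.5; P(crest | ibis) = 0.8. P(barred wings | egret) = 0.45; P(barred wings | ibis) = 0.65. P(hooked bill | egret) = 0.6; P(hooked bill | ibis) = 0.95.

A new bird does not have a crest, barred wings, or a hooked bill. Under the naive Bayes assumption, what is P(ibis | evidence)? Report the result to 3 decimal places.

0.046

egret: 0.4 × (1−0.5) × (1−0.45) × (1−0.6) = 0.044
ibis: 0.6 × (1−0.8) × (1−0.65) × (1−0.95) = 0.0021
P(ibis | x) = 0.0021 / 0.0461 ≈ 0.046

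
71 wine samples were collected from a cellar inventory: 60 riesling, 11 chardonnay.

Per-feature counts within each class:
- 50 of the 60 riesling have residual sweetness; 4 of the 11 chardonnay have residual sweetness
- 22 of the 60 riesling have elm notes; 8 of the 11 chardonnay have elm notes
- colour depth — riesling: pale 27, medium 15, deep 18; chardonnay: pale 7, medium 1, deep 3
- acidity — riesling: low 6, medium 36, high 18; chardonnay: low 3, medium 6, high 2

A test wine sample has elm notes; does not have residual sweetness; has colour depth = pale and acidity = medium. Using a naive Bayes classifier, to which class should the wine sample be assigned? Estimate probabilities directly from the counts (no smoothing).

chardonnay

riesling: (60/71) × (10/60) × (22/60) × (27/60) × (36/60) ≈ 0.0139437
chardonnay: (11/71) × (7/11) × (8/11) × (7/11) × (6/11) ≈ 0.0248886
Highest score → chardonnay.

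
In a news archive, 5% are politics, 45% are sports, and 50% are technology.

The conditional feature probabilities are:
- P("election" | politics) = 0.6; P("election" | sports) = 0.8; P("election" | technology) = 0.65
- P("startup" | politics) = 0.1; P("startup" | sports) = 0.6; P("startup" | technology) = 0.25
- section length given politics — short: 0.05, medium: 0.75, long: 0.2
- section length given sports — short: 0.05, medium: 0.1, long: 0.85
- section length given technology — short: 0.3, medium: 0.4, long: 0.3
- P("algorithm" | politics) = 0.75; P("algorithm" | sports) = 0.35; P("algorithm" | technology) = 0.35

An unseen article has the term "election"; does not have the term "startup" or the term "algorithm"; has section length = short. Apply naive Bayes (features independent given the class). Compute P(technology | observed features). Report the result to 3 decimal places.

politics: 0.05 × 0.6 × (1−0.1) × 0.05 × (1−0.75) = 0.0003375
sports: 0.45 × 0.8 × (1−0.6) × 0.05 × (1−0.35) = 0.00468
technology: 0.5 × 0.65 × (1−0.25) × 0.3 × (1−0.35) = 0.04753125
P(technology | x) = 0.04753125 / 0.05254875 ≈ 0.905

0.905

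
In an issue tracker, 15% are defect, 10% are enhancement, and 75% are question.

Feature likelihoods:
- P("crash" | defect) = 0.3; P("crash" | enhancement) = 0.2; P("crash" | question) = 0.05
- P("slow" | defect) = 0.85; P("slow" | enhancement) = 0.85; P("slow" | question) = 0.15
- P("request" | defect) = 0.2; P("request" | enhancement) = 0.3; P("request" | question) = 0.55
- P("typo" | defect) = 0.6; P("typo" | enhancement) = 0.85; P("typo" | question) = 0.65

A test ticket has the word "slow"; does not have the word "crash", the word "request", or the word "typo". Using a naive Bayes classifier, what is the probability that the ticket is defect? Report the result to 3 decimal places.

defect: 0.15 × (1−0.3) × 0.85 × (1−0.2) × (1−0.6) = 0.02856
enhancement: 0.1 × (1−0.2) × 0.85 × (1−0.3) × (1−0.85) = 0.00714
question: 0.75 × (1−0.05) × 0.15 × (1−0.55) × (1−0.65) = 0.0168328125
P(defect | x) = 0.02856 / 0.0525328125 ≈ 0.544

0.544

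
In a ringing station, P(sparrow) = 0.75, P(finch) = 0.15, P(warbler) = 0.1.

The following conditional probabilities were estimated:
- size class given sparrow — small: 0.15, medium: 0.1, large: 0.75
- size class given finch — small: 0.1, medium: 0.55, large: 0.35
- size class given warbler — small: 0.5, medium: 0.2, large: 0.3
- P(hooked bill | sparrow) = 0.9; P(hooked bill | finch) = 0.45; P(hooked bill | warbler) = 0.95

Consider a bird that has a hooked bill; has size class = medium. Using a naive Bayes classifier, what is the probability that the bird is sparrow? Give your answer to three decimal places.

0.546

sparrow: 0.75 × 0.1 × 0.9 = 0.0675
finch: 0.15 × 0.55 × 0.45 = 0.037125
warbler: 0.1 × 0.2 × 0.95 = 0.019
P(sparrow | x) = 0.0675 / 0.123625 ≈ 0.546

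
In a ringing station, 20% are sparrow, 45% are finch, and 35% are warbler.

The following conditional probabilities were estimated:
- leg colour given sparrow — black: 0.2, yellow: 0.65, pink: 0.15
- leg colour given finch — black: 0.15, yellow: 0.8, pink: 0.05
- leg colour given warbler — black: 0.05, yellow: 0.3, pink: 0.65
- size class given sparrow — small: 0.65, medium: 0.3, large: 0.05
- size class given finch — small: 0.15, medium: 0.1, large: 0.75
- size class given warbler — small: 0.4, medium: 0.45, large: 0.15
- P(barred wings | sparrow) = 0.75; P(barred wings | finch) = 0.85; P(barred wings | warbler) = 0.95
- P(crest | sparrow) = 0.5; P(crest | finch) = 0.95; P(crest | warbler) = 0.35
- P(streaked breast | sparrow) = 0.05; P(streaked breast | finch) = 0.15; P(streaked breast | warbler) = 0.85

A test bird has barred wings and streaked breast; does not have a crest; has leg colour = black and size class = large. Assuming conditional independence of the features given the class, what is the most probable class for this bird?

sparrow: 0.2 × 0.2 × 0.05 × 0.75 × (1−0.5) × 0.05 = 0.0000375
finch: 0.45 × 0.15 × 0.75 × 0.85 × (1−0.95) × 0.15 = 0.000322734375
warbler: 0.35 × 0.05 × 0.15 × 0.95 × (1−0.35) × 0.85 = 0.001377796875
Highest score → warbler.

warbler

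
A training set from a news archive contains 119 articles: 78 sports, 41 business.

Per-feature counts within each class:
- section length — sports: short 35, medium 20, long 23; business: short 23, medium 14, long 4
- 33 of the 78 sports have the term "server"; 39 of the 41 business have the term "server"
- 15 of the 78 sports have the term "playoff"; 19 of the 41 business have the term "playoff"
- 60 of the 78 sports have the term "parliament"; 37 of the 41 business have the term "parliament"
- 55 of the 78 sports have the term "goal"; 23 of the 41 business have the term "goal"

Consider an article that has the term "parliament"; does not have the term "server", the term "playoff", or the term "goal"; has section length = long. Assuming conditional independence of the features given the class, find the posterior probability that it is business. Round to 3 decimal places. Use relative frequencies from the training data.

sports: (78/119) × (23/78) × (45/78) × (63/78) × (60/78) × (23/78) ≈ 0.0204284
business: (41/119) × (4/41) × (2/41) × (22/41) × (37/41) × (18/41) ≈ 0.000348582
P(business | x) = 0.000348582 / 0.020776982 ≈ 0.017

0.017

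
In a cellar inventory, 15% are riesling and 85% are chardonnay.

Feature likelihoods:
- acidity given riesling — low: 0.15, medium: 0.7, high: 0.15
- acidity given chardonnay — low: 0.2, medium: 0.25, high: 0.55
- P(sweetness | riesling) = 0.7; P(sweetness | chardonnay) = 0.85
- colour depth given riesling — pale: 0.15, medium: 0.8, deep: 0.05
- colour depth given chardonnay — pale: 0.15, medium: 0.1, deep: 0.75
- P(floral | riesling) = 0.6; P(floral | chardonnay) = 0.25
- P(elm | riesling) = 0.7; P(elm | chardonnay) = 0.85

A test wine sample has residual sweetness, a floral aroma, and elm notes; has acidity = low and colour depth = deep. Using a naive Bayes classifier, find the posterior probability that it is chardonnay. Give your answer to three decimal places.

0.986

riesling: 0.15 × 0.15 × 0.7 × 0.05 × 0.6 × 0.7 = 0.00033075
chardonnay: 0.85 × 0.2 × 0.85 × 0.75 × 0.25 × 0.85 = 0.0230296875
P(chardonnay | x) = 0.0230296875 / 0.0233604375 ≈ 0.986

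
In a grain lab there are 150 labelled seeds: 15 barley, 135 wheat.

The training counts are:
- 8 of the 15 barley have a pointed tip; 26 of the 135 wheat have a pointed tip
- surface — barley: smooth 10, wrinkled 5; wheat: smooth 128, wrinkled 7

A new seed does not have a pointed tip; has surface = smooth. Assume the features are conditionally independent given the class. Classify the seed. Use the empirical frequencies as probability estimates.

barley: (15/150) × (7/15) × (10/15) ≈ 0.0311111
wheat: (135/150) × (109/135) × (128/135) ≈ 0.688988
Highest score → wheat.

wheat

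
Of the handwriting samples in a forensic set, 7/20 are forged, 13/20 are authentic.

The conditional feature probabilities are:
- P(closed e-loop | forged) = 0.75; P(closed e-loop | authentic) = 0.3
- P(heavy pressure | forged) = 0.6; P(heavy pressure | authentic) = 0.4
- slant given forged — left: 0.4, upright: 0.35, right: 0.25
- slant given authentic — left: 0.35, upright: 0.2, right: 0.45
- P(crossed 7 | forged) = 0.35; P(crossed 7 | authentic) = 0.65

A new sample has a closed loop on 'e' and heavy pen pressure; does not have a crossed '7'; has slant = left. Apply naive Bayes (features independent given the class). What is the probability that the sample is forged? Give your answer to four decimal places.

forged: 0.35 × 0.75 × 0.6 × 0.4 × (1−0.35) = 0.04095
authentic: 0.65 × 0.3 × 0.4 × 0.35 × (1−0.65) = 0.009555
P(forged | x) = 0.04095 / 0.050505 ≈ 0.8108

0.8108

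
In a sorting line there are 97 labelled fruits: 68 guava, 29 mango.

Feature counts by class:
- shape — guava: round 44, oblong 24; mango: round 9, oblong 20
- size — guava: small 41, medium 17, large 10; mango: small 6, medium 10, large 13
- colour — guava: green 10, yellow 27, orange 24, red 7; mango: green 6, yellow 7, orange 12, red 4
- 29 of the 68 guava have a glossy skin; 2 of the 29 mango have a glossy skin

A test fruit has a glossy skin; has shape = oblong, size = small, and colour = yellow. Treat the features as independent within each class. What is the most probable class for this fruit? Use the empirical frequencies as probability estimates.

guava: (68/97) × (24/68) × (41/68) × (27/68) × (29/68) ≈ 0.0252615
mango: (29/97) × (20/29) × (6/29) × (7/29) × (2/29) ≈ 0.000710139
Highest score → guava.

guava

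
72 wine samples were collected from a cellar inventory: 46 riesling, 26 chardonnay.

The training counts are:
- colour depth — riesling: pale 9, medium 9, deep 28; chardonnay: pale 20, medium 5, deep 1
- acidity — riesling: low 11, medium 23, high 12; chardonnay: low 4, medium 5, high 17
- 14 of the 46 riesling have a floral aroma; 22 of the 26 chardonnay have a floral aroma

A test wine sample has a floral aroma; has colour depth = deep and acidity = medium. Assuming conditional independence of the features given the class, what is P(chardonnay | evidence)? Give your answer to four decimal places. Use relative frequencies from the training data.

riesling: (46/72) × (28/46) × (23/46) × (14/46) ≈ 0.0591787
chardonnay: (26/72) × (1/26) × (5/26) × (22/26) ≈ 0.00226003
P(chardonnay | x) = 0.00226003 / 0.06143873 ≈ 0.0368

0.0368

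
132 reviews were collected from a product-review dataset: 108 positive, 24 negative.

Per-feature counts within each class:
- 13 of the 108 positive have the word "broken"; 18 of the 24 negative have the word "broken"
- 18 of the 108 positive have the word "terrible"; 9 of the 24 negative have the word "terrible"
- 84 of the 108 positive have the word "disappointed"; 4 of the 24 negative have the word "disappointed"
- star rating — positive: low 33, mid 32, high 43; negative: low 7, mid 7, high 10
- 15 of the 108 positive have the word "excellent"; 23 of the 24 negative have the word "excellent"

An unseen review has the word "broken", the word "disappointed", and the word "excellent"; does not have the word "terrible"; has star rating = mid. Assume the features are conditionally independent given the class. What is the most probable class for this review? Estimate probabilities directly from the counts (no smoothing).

positive: (108/132) × (13/108) × (90/108) × (84/108) × (32/108) × (15/108) ≈ 0.00262686
negative: (24/132) × (18/24) × (15/24) × (4/24) × (7/24) × (23/24) ≈ 0.00397037
Highest score → negative.

negative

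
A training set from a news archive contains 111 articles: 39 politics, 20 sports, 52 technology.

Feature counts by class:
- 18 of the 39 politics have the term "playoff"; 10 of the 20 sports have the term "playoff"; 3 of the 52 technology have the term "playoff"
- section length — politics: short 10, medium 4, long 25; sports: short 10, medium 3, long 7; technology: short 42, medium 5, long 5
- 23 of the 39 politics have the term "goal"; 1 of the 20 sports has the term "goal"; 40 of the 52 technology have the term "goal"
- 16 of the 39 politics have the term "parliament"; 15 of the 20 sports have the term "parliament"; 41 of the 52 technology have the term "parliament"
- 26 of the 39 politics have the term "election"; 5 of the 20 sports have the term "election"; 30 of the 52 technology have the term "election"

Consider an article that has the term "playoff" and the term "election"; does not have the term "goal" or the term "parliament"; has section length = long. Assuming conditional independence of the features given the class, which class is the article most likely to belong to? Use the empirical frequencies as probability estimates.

politics

politics: (39/111) × (18/39) × (25/39) × (16/39) × (23/39) × (26/39) ≈ 0.0167669
sports: (20/111) × (10/20) × (7/20) × (19/20) × (5/20) × (5/20) ≈ 0.00187218
technology: (52/111) × (3/52) × (5/52) × (12/52) × (11/52) × (30/52) ≈ 0.0000731897
Highest score → politics.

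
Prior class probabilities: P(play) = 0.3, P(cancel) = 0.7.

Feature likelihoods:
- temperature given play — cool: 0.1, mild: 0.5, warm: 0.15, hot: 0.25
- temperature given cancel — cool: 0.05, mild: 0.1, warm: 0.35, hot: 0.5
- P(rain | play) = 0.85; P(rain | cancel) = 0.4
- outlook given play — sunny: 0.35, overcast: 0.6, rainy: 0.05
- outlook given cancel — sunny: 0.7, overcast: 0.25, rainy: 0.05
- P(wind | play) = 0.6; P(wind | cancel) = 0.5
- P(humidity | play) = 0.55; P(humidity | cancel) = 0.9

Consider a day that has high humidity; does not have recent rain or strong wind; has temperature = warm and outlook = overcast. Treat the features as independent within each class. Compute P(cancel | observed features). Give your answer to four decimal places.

play: 0.3 × 0.15 × (1−0.85) × 0.6 × (1−0.6) × 0.55 = 0.000891
cancel: 0.7 × 0.35 × (1−0.4) × 0.25 × (1−0.5) × 0.9 = 0.0165375
P(cancel | x) = 0.0165375 / 0.0174285 ≈ 0.9489

0.9489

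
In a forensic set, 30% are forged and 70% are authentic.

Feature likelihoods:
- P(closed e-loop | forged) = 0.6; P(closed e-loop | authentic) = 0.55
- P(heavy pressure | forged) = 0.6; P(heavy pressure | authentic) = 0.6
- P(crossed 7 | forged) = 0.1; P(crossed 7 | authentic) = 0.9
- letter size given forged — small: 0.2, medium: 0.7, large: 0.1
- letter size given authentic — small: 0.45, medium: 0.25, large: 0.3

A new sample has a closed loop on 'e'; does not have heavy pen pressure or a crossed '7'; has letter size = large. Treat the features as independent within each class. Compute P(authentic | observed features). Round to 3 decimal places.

forged: 0.3 × 0.6 × (1−0.6) × (1−0.1) × 0.1 = 0.00648
authentic: 0.7 × 0.55 × (1−0.6) × (1−0.9) × 0.3 = 0.00462
P(authentic | x) = 0.00462 / 0.0111 ≈ 0.416

0.416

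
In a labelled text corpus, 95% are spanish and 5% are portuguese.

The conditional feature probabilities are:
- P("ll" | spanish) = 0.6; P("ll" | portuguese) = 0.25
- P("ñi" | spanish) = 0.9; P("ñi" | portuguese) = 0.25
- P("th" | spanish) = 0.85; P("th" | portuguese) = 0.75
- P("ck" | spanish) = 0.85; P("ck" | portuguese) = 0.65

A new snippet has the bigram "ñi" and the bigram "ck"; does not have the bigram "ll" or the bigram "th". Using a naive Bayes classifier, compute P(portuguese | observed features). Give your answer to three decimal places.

spanish: 0.95 × (1−0.6) × 0.9 × (1−0.85) × 0.85 = 0.043605
portuguese: 0.05 × (1−0.25) × 0.25 × (1−0.75) × 0.65 = 0.0015234375
P(portuguese | x) = 0.0015234375 / 0.0451284375 ≈ 0.034

0.034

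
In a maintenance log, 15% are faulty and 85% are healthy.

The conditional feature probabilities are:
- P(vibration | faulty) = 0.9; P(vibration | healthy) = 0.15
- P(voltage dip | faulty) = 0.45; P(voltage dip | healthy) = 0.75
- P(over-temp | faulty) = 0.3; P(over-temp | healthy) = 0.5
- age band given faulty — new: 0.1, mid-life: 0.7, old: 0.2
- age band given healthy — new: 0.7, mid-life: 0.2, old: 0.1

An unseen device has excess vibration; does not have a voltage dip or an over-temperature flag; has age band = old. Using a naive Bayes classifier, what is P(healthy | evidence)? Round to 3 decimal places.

faulty: 0.15 × 0.9 × (1−0.45) × (1−0.3) × 0.2 = 0.010395
healthy: 0.85 × 0.15 × (1−0.75) × (1−0.5) × 0.1 = 0.00159375
P(healthy | x) = 0.00159375 / 0.01198875 ≈ 0.133

0.133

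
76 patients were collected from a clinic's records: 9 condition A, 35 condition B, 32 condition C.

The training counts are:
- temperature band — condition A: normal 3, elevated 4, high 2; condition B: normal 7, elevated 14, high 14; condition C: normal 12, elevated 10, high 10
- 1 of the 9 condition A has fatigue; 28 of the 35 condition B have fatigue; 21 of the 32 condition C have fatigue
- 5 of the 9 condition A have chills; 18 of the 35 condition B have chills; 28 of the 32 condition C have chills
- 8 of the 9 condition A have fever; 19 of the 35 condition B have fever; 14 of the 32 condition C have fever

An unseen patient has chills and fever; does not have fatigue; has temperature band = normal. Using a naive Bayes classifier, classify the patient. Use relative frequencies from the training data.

condition C

condition A: (9/76) × (3/9) × (8/9) × (5/9) × (8/9) ≈ 0.0173273
condition B: (35/76) × (7/35) × (7/35) × (18/35) × (19/35) ≈ 0.00514286
condition C: (32/76) × (12/32) × (11/32) × (28/32) × (14/32) ≈ 0.0207777
Highest score → condition C.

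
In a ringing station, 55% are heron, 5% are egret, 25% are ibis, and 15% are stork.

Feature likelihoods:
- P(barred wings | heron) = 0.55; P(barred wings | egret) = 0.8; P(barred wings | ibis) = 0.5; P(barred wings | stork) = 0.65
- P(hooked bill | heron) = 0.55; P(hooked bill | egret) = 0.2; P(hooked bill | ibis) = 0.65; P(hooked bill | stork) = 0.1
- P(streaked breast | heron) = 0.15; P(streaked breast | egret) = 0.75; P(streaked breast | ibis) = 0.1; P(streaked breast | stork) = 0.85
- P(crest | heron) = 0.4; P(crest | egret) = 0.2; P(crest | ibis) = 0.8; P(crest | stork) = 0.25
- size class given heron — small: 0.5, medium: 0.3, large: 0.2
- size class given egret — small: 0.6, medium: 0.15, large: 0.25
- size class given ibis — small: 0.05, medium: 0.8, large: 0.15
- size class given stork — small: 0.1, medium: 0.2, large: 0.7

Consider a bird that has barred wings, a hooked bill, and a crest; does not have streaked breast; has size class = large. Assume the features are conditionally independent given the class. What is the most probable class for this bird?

heron

heron: 0.55 × 0.55 × 0.55 × (1−0.15) × 0.4 × 0.2 = 0.0113135
egret: 0.05 × 0.8 × 0.2 × (1−0.75) × 0.2 × 0.25 = 0.0001
ibis: 0.25 × 0.5 × 0.65 × (1−0.1) × 0.8 × 0.15 = 0.008775
stork: 0.15 × 0.65 × 0.1 × (1−0.85) × 0.25 × 0.7 = 0.0002559375
Highest score → heron.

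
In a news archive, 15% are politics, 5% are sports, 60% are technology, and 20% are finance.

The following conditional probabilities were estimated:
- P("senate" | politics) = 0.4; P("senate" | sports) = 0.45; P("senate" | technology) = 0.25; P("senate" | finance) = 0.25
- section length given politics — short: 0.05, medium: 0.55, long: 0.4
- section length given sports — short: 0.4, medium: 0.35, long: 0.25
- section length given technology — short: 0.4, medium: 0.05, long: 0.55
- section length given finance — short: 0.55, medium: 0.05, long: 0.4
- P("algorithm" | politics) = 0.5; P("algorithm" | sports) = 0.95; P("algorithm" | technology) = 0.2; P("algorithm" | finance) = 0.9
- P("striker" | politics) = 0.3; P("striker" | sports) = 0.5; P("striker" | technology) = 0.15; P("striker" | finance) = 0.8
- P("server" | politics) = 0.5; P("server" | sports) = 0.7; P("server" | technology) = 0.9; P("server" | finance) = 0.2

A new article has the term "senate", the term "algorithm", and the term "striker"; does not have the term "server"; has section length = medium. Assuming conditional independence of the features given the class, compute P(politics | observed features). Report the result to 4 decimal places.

0.4892

politics: 0.15 × 0.4 × 0.55 × 0.5 × 0.3 × (1−0.5) = 0.002475
sports: 0.05 × 0.45 × 0.35 × 0.95 × 0.5 × (1−0.7) = 0.0011221875
technology: 0.6 × 0.25 × 0.05 × 0.2 × 0.15 × (1−0.9) = 0.0000225
finance: 0.2 × 0.25 × 0.05 × 0.9 × 0.8 × (1−0.2) = 0.00144
P(politics | x) = 0.002475 / 0.0050596875 ≈ 0.4892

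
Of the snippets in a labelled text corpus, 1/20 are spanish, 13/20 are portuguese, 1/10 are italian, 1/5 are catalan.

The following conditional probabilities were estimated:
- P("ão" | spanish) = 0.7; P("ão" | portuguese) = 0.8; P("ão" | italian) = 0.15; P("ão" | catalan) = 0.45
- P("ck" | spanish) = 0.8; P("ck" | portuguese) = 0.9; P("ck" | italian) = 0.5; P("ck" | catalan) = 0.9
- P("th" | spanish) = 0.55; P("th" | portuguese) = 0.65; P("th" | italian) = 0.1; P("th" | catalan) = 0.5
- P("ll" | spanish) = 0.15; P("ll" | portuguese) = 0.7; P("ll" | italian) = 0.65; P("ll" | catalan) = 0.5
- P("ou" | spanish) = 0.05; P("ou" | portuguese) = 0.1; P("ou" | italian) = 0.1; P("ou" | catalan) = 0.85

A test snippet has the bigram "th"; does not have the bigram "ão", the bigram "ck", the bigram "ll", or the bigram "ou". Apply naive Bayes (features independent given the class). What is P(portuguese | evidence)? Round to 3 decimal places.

0.425

spanish: 0.05 × (1−0.7) × (1−0.8) × 0.55 × (1−0.15) × (1−0.05) = 0.001332375
portuguese: 0.65 × (1−0.8) × (1−0.9) × 0.65 × (1−0.7) × (1−0.1) = 0.0022815
italian: 0.1 × (1−0.15) × (1−0.5) × 0.1 × (1−0.65) × (1−0.1) = 0.00133875
catalan: 0.2 × (1−0.45) × (1−0.9) × 0.5 × (1−0.5) × (1−0.85) = 0.0004125
P(portuguese | x) = 0.0022815 / 0.005365125 ≈ 0.425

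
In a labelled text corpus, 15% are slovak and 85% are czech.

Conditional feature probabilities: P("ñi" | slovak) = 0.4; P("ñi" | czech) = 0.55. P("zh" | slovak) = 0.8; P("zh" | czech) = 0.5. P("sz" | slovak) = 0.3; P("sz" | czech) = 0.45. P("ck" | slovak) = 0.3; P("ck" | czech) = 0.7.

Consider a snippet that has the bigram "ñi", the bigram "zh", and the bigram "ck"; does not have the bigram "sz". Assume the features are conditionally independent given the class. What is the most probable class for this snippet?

slovak: 0.15 × 0.4 × 0.8 × (1−0.3) × 0.3 = 0.01008
czech: 0.85 × 0.55 × 0.5 × (1−0.45) × 0.7 = 0.08999375
Highest score → czech.

czech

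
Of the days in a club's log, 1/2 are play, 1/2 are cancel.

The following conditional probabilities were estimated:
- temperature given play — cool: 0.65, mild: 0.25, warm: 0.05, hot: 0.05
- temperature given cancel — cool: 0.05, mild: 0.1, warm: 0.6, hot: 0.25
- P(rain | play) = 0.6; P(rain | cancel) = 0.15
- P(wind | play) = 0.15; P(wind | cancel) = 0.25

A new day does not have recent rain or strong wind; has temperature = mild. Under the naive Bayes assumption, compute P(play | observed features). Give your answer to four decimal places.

0.5714

play: 0.5 × 0.25 × (1−0.6) × (1−0.15) = 0.0425
cancel: 0.5 × 0.1 × (1−0.15) × (1−0.25) = 0.031875
P(play | x) = 0.0425 / 0.074375 ≈ 0.5714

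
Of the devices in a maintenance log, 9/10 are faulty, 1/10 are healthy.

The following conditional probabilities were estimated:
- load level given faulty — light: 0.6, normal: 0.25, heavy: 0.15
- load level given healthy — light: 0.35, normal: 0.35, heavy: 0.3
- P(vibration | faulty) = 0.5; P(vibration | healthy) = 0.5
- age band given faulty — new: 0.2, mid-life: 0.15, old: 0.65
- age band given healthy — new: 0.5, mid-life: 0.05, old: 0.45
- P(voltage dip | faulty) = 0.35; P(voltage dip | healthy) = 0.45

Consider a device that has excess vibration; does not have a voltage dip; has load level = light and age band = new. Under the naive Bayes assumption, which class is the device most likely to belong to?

faulty: 0.9 × 0.6 × 0.5 × 0.2 × (1−0.35) = 0.0351
healthy: 0.1 × 0.35 × 0.5 × 0.5 × (1−0.45) = 0.0048125
Highest score → faulty.

faulty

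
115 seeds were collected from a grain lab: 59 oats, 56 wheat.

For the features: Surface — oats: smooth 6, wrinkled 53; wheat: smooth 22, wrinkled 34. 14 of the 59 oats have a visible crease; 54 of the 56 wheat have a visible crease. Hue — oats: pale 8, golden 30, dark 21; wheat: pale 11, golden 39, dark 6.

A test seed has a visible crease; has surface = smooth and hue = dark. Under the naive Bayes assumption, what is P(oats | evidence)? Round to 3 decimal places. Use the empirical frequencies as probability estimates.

0.182

oats: (59/115) × (6/59) × (14/59) × (21/59) ≈ 0.00440653
wheat: (56/115) × (22/56) × (54/56) × (6/56) ≈ 0.0197649
P(oats | x) = 0.00440653 / 0.02417143 ≈ 0.182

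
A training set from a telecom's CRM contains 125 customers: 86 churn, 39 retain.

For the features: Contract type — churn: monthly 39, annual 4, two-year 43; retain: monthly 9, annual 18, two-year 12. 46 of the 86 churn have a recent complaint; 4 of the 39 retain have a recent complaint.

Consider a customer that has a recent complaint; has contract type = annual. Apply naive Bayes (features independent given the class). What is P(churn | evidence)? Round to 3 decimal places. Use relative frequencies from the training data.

0.537

churn: (86/125) × (4/86) × (46/86) ≈ 0.0171163
retain: (39/125) × (18/39) × (4/39) ≈ 0.0147692
P(churn | x) = 0.0171163 / 0.0318855 ≈ 0.537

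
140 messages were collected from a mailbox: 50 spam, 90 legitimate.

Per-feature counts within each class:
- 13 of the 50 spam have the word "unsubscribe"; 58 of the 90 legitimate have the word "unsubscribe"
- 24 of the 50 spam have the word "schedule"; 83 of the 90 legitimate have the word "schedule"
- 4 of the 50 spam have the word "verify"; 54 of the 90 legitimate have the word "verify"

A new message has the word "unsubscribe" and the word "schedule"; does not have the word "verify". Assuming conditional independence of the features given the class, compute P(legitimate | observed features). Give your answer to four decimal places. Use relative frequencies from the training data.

0.7884

spam: (50/140) × (13/50) × (24/50) × (46/50) ≈ 0.0410057
legitimate: (90/140) × (58/90) × (83/90) × (36/90) ≈ 0.152825
P(legitimate | x) = 0.152825 / 0.1938307 ≈ 0.7884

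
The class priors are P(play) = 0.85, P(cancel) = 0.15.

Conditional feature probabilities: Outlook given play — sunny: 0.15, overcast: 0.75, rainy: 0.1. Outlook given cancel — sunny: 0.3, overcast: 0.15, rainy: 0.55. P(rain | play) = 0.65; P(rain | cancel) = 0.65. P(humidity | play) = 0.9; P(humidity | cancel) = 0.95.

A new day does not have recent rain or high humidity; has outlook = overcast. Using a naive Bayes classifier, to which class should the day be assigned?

play: 0.85 × 0.75 × (1−0.65) × (1−0.9) = 0.0223125
cancel: 0.15 × 0.15 × (1−0.65) × (1−0.95) = 0.00039375
Highest score → play.

play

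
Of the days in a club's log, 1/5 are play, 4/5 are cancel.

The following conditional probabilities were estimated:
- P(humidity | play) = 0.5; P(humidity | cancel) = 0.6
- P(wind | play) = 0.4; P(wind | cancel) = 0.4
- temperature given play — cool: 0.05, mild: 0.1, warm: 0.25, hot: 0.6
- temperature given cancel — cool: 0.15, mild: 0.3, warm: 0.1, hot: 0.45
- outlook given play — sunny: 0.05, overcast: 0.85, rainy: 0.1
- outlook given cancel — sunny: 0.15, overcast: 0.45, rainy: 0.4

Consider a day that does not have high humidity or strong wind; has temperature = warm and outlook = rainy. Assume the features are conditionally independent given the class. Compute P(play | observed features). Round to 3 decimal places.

play: 0.2 × (1−0.5) × (1−0.4) × 0.25 × 0.1 = 0.0015
cancel: 0.8 × (1−0.6) × (1−0.4) × 0.1 × 0.4 = 0.00768
P(play | x) = 0.0015 / 0.00918 ≈ 0.163

0.163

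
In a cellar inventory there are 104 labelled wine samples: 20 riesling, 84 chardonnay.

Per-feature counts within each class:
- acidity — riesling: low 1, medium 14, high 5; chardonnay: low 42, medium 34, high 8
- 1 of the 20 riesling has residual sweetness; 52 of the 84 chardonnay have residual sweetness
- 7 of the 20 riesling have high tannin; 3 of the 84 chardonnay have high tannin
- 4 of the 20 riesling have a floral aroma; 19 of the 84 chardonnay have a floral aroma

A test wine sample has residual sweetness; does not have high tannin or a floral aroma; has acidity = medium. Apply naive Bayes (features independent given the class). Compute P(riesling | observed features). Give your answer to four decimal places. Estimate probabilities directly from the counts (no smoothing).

riesling: (20/104) × (14/20) × (1/20) × (13/20) × (16/20) = 0.0035
chardonnay: (84/104) × (34/84) × (52/84) × (81/84) × (65/84) ≈ 0.151011
P(riesling | x) = 0.0035 / 0.154511 ≈ 0.0227

0.0227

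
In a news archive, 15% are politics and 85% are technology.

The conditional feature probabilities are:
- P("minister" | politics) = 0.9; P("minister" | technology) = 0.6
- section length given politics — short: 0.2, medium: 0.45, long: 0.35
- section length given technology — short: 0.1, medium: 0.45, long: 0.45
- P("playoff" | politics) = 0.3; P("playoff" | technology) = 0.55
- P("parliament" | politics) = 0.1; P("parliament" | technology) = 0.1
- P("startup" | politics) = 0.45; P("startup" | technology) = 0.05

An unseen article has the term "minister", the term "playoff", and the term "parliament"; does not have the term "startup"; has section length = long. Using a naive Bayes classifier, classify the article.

politics: 0.15 × 0.9 × 0.35 × 0.3 × 0.1 × (1−0.45) = 0.000779625
technology: 0.85 × 0.6 × 0.45 × 0.55 × 0.1 × (1−0.05) = 0.011991375
Highest score → technology.

technology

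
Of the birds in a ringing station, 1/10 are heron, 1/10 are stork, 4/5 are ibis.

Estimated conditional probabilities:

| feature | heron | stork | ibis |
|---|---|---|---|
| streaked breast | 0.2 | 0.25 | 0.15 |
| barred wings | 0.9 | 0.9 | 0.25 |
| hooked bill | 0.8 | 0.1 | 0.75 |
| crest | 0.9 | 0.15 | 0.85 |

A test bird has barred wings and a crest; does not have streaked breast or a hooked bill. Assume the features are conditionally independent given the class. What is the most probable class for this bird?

heron: 0.1 × (1−0.2) × 0.9 × (1−0.8) × 0.9 = 0.01296
stork: 0.1 × (1−0.25) × 0.9 × (1−0.1) × 0.15 = 0.0091125
ibis: 0.8 × (1−0.15) × 0.25 × (1−0.75) × 0.85 = 0.036125
Highest score → ibis.

ibis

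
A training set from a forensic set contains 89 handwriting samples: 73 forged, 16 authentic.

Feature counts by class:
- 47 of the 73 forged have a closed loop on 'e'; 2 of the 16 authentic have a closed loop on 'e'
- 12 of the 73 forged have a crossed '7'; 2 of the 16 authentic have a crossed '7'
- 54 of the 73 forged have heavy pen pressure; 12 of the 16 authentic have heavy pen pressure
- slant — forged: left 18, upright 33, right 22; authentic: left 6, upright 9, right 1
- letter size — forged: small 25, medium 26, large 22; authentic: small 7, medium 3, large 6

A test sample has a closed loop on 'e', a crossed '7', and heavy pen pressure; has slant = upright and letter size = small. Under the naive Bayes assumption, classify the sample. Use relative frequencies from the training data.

forged

forged: (73/89) × (47/73) × (12/73) × (54/73) × (33/73) × (25/73) ≈ 0.00994135
authentic: (16/89) × (2/16) × (2/16) × (12/16) × (9/16) × (7/16) ≈ 0.000518456
Highest score → forged.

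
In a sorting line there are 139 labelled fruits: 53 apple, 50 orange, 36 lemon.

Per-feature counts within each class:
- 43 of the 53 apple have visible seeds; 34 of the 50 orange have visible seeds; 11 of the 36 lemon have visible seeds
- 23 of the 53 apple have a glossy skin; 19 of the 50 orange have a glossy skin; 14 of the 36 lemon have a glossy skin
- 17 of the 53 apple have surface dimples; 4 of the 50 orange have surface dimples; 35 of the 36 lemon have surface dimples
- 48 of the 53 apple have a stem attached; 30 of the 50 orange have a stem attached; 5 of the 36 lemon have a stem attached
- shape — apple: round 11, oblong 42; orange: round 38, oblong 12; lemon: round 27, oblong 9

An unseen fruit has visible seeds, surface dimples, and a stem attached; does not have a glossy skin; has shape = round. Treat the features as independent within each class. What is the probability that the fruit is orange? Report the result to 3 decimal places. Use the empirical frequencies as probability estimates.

apple: (53/139) × (43/53) × (30/53) × (17/53) × (48/53) × (11/53) ≈ 0.0105573
orange: (50/139) × (34/50) × (31/50) × (4/50) × (30/50) × (38/50) ≈ 0.00553236
lemon: (36/139) × (11/36) × (22/36) × (35/36) × (5/36) × (27/36) ≈ 0.0048977
P(orange | x) = 0.00553236 / 0.02098736 ≈ 0.264

0.264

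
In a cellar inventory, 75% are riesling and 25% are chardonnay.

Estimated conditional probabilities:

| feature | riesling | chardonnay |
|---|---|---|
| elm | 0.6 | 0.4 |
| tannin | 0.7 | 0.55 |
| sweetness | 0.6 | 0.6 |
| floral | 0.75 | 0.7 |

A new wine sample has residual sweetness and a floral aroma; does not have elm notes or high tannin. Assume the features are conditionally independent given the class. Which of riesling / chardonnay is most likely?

riesling: 0.75 × (1−0.6) × (1−0.7) × 0.6 × 0.75 = 0.0405
chardonnay: 0.25 × (1−0.4) × (1−0.55) × 0.6 × 0.7 = 0.02835
Highest score → riesling.

riesling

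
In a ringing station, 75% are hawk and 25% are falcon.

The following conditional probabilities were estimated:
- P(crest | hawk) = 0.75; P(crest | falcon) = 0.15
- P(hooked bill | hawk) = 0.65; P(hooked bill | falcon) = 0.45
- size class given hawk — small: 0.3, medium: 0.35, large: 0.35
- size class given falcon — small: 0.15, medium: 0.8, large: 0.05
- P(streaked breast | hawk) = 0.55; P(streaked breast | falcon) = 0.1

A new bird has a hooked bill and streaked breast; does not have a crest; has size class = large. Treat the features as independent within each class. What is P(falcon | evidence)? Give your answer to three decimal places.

hawk: 0.75 × (1−0.75) × 0.65 × 0.35 × 0.55 = 0.0234609375
falcon: 0.25 × (1−0.15) × 0.45 × 0.05 × 0.1 = 0.000478125
P(falcon | x) = 0.000478125 / 0.0239390625 ≈ 0.020

0.020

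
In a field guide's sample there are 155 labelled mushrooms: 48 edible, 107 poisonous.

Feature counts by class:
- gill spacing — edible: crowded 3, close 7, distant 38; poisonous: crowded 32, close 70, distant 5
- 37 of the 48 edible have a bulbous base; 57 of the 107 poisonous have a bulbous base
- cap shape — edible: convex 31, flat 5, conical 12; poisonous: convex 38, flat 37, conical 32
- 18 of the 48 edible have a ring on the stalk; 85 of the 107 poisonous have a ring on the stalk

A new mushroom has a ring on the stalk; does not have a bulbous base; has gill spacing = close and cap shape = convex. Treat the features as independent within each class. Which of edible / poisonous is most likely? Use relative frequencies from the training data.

poisonous

edible: (48/155) × (7/48) × (11/48) × (31/48) × (18/48) ≈ 0.00250651
poisonous: (107/155) × (70/107) × (50/107) × (38/107) × (85/107) ≈ 0.0595371
Highest score → poisonous.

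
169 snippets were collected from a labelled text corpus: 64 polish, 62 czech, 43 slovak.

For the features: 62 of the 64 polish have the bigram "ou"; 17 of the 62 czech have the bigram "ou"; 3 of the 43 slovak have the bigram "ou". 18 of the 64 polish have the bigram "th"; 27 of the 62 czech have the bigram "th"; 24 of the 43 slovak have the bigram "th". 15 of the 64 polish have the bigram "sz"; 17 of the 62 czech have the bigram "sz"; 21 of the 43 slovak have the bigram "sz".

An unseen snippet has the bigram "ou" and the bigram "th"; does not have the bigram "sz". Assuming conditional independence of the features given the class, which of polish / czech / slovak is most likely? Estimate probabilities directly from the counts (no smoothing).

polish

polish: (64/169) × (62/64) × (18/64) × (49/64) ≈ 0.0789975
czech: (62/169) × (17/62) × (27/62) × (45/62) ≈ 0.0317947
slovak: (43/169) × (3/43) × (24/43) × (22/43) ≈ 0.00506911
Highest score → polish.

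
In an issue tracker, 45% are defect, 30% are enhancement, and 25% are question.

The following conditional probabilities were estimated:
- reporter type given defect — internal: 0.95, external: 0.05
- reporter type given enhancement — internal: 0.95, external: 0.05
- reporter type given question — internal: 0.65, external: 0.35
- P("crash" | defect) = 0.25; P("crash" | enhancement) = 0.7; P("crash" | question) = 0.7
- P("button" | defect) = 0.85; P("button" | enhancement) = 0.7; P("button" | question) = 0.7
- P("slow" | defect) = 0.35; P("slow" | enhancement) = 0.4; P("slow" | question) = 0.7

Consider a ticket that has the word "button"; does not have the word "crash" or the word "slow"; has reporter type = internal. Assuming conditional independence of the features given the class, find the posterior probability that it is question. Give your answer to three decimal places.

0.046

defect: 0.45 × 0.95 × (1−0.25) × 0.85 × (1−0.35) = 0.1771453125
enhancement: 0.3 × 0.95 × (1−0.7) × 0.7 × (1−0.4) = 0.03591
question: 0.25 × 0.65 × (1−0.7) × 0.7 × (1−0.7) = 0.0102375
P(question | x) = 0.0102375 / 0.2232928125 ≈ 0.046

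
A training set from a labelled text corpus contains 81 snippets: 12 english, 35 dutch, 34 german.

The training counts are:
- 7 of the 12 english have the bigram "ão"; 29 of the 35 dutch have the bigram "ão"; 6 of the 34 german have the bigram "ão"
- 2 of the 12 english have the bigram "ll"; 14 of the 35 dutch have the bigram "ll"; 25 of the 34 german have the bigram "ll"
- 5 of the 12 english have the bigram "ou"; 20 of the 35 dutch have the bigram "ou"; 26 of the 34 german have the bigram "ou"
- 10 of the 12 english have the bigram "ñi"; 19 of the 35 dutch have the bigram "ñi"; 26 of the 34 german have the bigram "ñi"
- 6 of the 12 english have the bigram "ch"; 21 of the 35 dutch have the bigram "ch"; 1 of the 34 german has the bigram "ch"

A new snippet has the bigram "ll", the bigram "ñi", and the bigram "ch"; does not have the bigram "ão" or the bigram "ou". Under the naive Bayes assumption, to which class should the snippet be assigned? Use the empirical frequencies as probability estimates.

dutch

english: (12/81) × (5/12) × (2/12) × (7/12) × (10/12) × (6/12) ≈ 0.00250057
dutch: (35/81) × (6/35) × (14/35) × (15/35) × (19/35) × (21/35) ≈ 0.00413605
german: (34/81) × (28/34) × (25/34) × (8/34) × (26/34) × (1/34) ≈ 0.00134512
Highest score → dutch.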